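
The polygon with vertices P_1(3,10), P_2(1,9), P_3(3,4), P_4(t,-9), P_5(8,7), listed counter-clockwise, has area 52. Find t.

The doubled signed area Σ (x_i y_{i+1} − x_{i+1} y_i) is linear in t.
With t=0 it equals 98; the coefficient of t is 3 (from the two edges through P_4).
So 3·t + 98 = 2·52 = 104 ⇒ t = 2.

2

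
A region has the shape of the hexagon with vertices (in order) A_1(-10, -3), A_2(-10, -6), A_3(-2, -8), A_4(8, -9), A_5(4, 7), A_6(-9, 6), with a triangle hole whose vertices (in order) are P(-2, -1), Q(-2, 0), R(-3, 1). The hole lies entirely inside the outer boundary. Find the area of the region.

222.5

Outer boundary:
Cross-terms: 30, 68, 82, 92, 87, 87  ⇒  Σ = 446
Area = |Σ|/2 = 223.
Hole:
P→Q: (-2)(0) − (-2)(-1) = -2
Q→R: (-2)(1) − (-3)(0) = -2
R→P: (-3)(-1) − (-2)(1) = 5
Σ = 1
Area = |Σ|/2 = 0.5.
Net area = 223 − 0.5 = 222.5.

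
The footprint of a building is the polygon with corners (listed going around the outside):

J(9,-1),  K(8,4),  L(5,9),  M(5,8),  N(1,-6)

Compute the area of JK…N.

53

Apply the shoelace formula: 2A = Σ (x_i·y_{i+1} − x_{i+1}·y_i), indices taken mod 5.
Cross-terms: 44, 52, -5, -38, 53  ⇒  Σ = 106
Area = |Σ|/2 = 53.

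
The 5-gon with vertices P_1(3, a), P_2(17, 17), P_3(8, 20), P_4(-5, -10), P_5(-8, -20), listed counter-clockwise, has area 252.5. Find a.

-6

The doubled signed area Σ (x_i y_{i+1} − x_{i+1} y_i) is linear in a.
With a=0 it equals 355; the coefficient of a is -25 (from the two edges through P_1).
So -25·a + 355 = 2·252.5 = 505 ⇒ a = -6.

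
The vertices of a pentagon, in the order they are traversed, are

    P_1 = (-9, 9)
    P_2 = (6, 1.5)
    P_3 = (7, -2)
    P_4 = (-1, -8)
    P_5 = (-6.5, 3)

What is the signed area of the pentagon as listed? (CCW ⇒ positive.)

-117.25

P_1→P_2: (-9)(1.5) − (6)(9) = -67.5
P_2→P_3: (6)(-2) − (7)(1.5) = -22.5
P_3→P_4: (7)(-8) − (-1)(-2) = -58
P_4→P_5: (-1)(3) − (-6.5)(-8) = -55
P_5→P_1: (-6.5)(9) − (-9)(3) = -31.5
Σ = -234.5
Signed area = Σ/2 = -117.25 (negative ⇒ clockwise traversal).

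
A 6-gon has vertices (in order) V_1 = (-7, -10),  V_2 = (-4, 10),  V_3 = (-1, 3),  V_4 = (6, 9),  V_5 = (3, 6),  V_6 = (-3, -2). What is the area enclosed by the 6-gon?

Apply the shoelace formula: 2A = Σ (x_i·y_{i+1} − x_{i+1}·y_i), indices taken mod 6.
V_1→V_2: (-7)(10) − (-4)(-10) = -110
V_2→V_3: (-4)(3) − (-1)(10) = -2
V_3→V_4: (-1)(9) − (6)(3) = -27
V_4→V_5: (6)(6) − (3)(9) = 9
V_5→V_6: (3)(-2) − (-3)(6) = 12
V_6→V_1: (-3)(-10) − (-7)(-2) = 16
Σ = -102
Area = |Σ|/2 = 51.

51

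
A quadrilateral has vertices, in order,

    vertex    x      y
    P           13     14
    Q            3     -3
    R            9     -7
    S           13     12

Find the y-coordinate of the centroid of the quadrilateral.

1.6

Apply Gauss's area formula. First the cross-terms c_i = x_i·y_{i+1} − x_{i+1}·y_i:
  -81, 6, 199, 26  ⇒  2A = 150, A = 75.
Then Σ (y_i + y_{i+1})·c_i = 720, so ȳ = 720 / (6·75) = 1.6.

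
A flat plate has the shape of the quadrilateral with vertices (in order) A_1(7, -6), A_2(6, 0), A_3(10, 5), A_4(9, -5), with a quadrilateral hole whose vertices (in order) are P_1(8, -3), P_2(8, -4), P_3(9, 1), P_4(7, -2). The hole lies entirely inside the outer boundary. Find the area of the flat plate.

21

Outer boundary:
Σ = (36) + (30) + (-95) + (-19) = -48
Area = |Σ|/2 = 24.
Hole:
Apply Gauss's area formula: 2A = Σ (x_i·y_{i+1} − x_{i+1}·y_i), indices taken mod 4.
P_1→P_2: (8)(-4) − (8)(-3) = -8
P_2→P_3: (8)(1) − (9)(-4) = 44
P_3→P_4: (9)(-2) − (7)(1) = -25
P_4→P_1: (7)(-3) − (8)(-2) = -5
Σ = 6
Area = |Σ|/2 = 3.
Net area = 24 − 3 = 21.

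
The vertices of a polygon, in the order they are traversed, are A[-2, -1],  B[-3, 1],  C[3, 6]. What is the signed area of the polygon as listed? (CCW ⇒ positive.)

Σ = (-5) + (-21) + (9) = -17
Signed area = Σ/2 = -8.5 (negative ⇒ clockwise traversal).

-8.5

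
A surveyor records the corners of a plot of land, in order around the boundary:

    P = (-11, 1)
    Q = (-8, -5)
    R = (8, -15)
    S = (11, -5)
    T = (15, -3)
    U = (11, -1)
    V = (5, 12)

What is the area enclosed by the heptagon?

341

Apply the shoelace formula: 2A = Σ (x_i·y_{i+1} − x_{i+1}·y_i), indices taken mod 7.
Σ = (63) + (160) + (125) + (42) + (18) + (137) + (137) = 682
Area = |Σ|/2 = 341.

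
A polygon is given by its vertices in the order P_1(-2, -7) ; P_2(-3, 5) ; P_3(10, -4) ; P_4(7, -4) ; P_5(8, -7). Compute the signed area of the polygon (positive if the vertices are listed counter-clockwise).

Apply Gauss's area formula: 2A = Σ (x_i·y_{i+1} − x_{i+1}·y_i), indices taken mod 5.
P_1→P_2: (-2)(5) − (-3)(-7) = -31
P_2→P_3: (-3)(-4) − (10)(5) = -38
P_3→P_4: (10)(-4) − (7)(-4) = -12
P_4→P_5: (7)(-7) − (8)(-4) = -17
P_5→P_1: (8)(-7) − (-2)(-7) = -70
Σ = -168
Signed area = Σ/2 = -84 (negative ⇒ clockwise traversal).

-84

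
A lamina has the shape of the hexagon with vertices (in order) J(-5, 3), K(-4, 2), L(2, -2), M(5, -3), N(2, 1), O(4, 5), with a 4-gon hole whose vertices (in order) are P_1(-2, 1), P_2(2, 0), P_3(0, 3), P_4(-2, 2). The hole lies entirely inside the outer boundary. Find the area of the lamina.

26

Outer boundary:
Apply Gauss's area formula: 2A = Σ (x_i·y_{i+1} − x_{i+1}·y_i), indices taken mod 6.
Cross-terms: 2, 4, 4, 11, 6, 37  ⇒  Σ = 64
Area = |Σ|/2 = 32.
Hole:
Apply the shoelace formula: 2A = Σ (x_i·y_{i+1} − x_{i+1}·y_i), indices taken mod 4.
Cross-terms: -2, 6, 6, 2  ⇒  Σ = 12
Area = |Σ|/2 = 6.
Net area = 32 − 6 = 26.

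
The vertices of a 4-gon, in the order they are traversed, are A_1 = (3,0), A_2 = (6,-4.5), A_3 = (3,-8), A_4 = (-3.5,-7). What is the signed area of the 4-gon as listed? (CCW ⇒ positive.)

Σ = (-13.5) + (-34.5) + (-49) + (21) = -76
Signed area = Σ/2 = -38 (negative ⇒ clockwise traversal).

-38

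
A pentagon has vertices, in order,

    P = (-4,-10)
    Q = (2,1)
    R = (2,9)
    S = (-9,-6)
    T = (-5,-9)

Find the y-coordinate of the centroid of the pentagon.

Apply the shoelace (surveyor's) formula. First the cross-terms c_i = x_i·y_{i+1} − x_{i+1}·y_i:
  16, 16, 69, 51, 14  ⇒  2A = 166, A = 83.
Then Σ (y_i + y_{i+1})·c_i = -808, so ȳ = -808 / (6·83) = -404/249.

-404/249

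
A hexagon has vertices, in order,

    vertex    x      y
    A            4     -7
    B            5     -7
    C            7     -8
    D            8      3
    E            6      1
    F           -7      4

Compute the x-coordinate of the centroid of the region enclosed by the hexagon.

392/155

Apply the shoelace (surveyor's) formula. First the cross-terms c_i = x_i·y_{i+1} − x_{i+1}·y_i:
  7, 9, 85, -10, 31, 33  ⇒  2A = 155, A = 77.5.
Then Σ (x_i + x_{i+1})·c_i = 1176, so x̄ = 1176 / (6·77.5) = 392/155.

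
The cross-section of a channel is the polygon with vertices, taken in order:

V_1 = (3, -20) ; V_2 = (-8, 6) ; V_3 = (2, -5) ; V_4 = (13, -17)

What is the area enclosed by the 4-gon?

146

Apply the surveyor's formula: 2A = Σ (x_i·y_{i+1} − x_{i+1}·y_i), indices taken mod 4.
Σ = (-142) + (28) + (31) + (-209) = -292
Area = |Σ|/2 = 146.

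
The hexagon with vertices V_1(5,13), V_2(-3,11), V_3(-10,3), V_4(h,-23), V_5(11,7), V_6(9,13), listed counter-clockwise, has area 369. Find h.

-18

Write out the shoelace sum; only the two edges meeting at V_4 involve h:
2·Area = [((-10)·(-23) − h·3) + (h·7 − 11·(-23))] + 327
       = 4·h + 810 = 738
⇒ h = -18.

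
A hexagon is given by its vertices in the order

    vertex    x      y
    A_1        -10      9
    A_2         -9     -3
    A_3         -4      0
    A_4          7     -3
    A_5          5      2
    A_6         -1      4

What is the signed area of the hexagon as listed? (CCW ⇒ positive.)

Apply the shoelace formula: 2A = Σ (x_i·y_{i+1} − x_{i+1}·y_i), indices taken mod 6.
Σ = (111) + (-12) + (12) + (29) + (22) + (31) = 193
Signed area = Σ/2 = 96.5 (positive ⇒ counter-clockwise traversal).

96.5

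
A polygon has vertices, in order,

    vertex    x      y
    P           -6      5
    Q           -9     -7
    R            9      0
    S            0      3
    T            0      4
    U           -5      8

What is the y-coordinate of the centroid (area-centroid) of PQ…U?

1/132

Apply the shoelace formula. First the cross-terms c_i = x_i·y_{i+1} − x_{i+1}·y_i:
  87, 63, 27, 0, 20, 23  ⇒  2A = 220, A = 110.
Then Σ (y_i + y_{i+1})·c_i = 5, so ȳ = 5 / (6·110) = 1/132.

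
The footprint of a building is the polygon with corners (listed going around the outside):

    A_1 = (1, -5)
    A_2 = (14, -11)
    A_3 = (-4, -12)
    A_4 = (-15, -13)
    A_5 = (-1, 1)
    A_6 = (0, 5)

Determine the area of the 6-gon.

159.5

Cross-terms: 59, -212, -128, -28, -5, -5  ⇒  Σ = -319
Area = |Σ|/2 = 159.5.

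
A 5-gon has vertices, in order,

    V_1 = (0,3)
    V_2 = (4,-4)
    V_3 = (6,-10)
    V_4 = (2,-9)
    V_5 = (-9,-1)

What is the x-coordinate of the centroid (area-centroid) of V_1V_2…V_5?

Apply Gauss's area formula. First the cross-terms c_i = x_i·y_{i+1} − x_{i+1}·y_i:
  -12, -16, -34, -83, -27  ⇒  2A = -172, A = -86.
Then Σ (x_i + x_{i+1})·c_i = 344, so x̄ = 344 / (6·(-86)) = -2/3.

-2/3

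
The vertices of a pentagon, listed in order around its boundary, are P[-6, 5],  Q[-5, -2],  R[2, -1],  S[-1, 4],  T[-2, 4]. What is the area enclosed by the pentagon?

35.5

Apply the surveyor's formula: 2A = Σ (x_i·y_{i+1} − x_{i+1}·y_i), indices taken mod 5.
P→Q: (-6)(-2) − (-5)(5) = 37
Q→R: (-5)(-1) − (2)(-2) = 9
R→S: (2)(4) − (-1)(-1) = 7
S→T: (-1)(4) − (-2)(4) = 4
T→P: (-2)(5) − (-6)(4) = 14
Σ = 71
Area = |Σ|/2 = 35.5.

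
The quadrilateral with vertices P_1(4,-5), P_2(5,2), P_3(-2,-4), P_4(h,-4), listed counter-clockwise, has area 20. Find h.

1

The doubled signed area Σ (x_i y_{i+1} − x_{i+1} y_i) is linear in h.
With h=0 it equals 41; the coefficient of h is -1 (from the two edges through P_4).
So -1·h + 41 = 2·20 = 40 ⇒ h = 1.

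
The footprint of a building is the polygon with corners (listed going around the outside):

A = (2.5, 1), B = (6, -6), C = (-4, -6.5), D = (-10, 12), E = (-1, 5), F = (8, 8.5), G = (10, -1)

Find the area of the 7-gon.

182

Apply Gauss's area formula: 2A = Σ (x_i·y_{i+1} − x_{i+1}·y_i), indices taken mod 7.
Cross-terms: -21, -63, -113, -38, -48.5, -93, 12.5  ⇒  Σ = -364
Area = |Σ|/2 = 182.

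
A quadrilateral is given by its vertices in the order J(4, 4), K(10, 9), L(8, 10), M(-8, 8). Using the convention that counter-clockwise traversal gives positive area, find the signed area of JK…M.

52

Σ = (-4) + (28) + (144) + (-64) = 104
Signed area = Σ/2 = 52 (positive ⇒ counter-clockwise traversal).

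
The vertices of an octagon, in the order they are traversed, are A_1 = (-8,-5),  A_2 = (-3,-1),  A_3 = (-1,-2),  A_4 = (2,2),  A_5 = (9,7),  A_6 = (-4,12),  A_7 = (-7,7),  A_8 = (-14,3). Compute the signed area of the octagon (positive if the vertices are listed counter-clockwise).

179.5

Σ = (-7) + (5) + (2) + (-4) + (136) + (56) + (77) + (94) = 359
Signed area = Σ/2 = 179.5 (positive ⇒ counter-clockwise traversal).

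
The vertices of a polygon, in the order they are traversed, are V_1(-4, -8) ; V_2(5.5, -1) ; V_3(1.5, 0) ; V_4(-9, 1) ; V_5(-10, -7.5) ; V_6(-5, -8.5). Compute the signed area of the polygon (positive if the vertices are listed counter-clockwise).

91

Apply the shoelace (surveyor's) formula: 2A = Σ (x_i·y_{i+1} − x_{i+1}·y_i), indices taken mod 6.
Σ = (48) + (1.5) + (1.5) + (77.5) + (47.5) + (6) = 182
Signed area = Σ/2 = 91 (positive ⇒ counter-clockwise traversal).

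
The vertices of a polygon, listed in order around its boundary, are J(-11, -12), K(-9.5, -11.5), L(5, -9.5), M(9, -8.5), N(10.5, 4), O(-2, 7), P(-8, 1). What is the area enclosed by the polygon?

285.5

Cross-terms: 12.5, 147.75, 43, 125.25, 81.5, 54, 107  ⇒  Σ = 571
Area = |Σ|/2 = 285.5.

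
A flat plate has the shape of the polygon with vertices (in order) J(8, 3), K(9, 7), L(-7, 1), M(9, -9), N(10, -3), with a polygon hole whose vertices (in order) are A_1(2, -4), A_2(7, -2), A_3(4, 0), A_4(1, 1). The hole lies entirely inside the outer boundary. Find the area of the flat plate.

Outer boundary:
Apply the shoelace (surveyor's) formula: 2A = Σ (x_i·y_{i+1} − x_{i+1}·y_i), indices taken mod 5.
Cross-terms: 29, 58, 54, 63, 54  ⇒  Σ = 258
Area = |Σ|/2 = 129.
Hole:
Σ = (24) + (8) + (4) + (-6) = 30
Area = |Σ|/2 = 15.
Net area = 129 − 15 = 114.

114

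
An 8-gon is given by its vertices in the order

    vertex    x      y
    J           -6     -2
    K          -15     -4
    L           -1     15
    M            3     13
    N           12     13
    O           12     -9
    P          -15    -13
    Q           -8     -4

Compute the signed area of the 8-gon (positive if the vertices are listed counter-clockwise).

Apply the surveyor's formula: 2A = Σ (x_i·y_{i+1} − x_{i+1}·y_i), indices taken mod 8.
Cross-terms: -6, -229, -58, -117, -264, -291, -44, -8  ⇒  Σ = -1017
Signed area = Σ/2 = -508.5 (negative ⇒ clockwise traversal).

-508.5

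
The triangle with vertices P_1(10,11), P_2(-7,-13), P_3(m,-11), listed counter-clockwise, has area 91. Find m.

The doubled signed area Σ (x_i y_{i+1} − x_{i+1} y_i) is linear in m.
With m=0 it equals 134; the coefficient of m is 24 (from the two edges through P_3).
So 24·m + 134 = 2·91 = 182 ⇒ m = 2.

2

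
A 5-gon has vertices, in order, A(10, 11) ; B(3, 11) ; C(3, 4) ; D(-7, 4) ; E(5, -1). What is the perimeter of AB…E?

50

|AB| = √((-7)² + (0)²) = √49 = 7
|BC| = √((0)² + (-7)²) = √49 = 7
|CD| = √((-10)² + (0)²) = √100 = 10
|DE| = √((12)² + (-5)²) = √169 = 13
|EA| = √((5)² + (12)²) = √169 = 13
Perimeter = 7 + 7 + 10 + 13 + 13 = 50.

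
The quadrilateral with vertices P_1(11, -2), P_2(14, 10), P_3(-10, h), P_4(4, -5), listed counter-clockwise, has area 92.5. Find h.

-15

The doubled signed area Σ (x_i y_{i+1} − x_{i+1} y_i) is linear in h.
With h=0 it equals 335; the coefficient of h is 10 (from the two edges through P_3).
So 10·h + 335 = 2·92.5 = 185 ⇒ h = -15.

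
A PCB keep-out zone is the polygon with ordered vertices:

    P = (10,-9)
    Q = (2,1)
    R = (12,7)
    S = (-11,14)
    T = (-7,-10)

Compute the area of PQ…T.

323

Apply the shoelace (surveyor's) formula: 2A = Σ (x_i·y_{i+1} − x_{i+1}·y_i), indices taken mod 5.
P→Q: (10)(1) − (2)(-9) = 28
Q→R: (2)(7) − (12)(1) = 2
R→S: (12)(14) − (-11)(7) = 245
S→T: (-11)(-10) − (-7)(14) = 208
T→P: (-7)(-9) − (10)(-10) = 163
Σ = 646
Area = |Σ|/2 = 323.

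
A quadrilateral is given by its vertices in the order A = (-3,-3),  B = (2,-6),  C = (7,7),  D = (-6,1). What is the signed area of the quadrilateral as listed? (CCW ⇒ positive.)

75

A→B: (-3)(-6) − (2)(-3) = 24
B→C: (2)(7) − (7)(-6) = 56
C→D: (7)(1) − (-6)(7) = 49
D→A: (-6)(-3) − (-3)(1) = 21
Σ = 150
Signed area = Σ/2 = 75 (positive ⇒ counter-clockwise traversal).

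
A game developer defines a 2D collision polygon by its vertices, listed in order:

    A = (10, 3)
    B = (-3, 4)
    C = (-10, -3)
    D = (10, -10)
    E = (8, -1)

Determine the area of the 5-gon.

166

Apply the shoelace (surveyor's) formula: 2A = Σ (x_i·y_{i+1} − x_{i+1}·y_i), indices taken mod 5.
Σ = (49) + (49) + (130) + (70) + (34) = 332
Area = |Σ|/2 = 166.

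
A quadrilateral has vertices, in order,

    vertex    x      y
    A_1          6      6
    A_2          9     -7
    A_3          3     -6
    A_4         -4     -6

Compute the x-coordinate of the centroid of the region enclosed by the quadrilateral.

590/159

Apply the shoelace (surveyor's) formula. First the cross-terms c_i = x_i·y_{i+1} − x_{i+1}·y_i:
  -96, -33, -42, 12  ⇒  2A = -159, A = -79.5.
Then Σ (x_i + x_{i+1})·c_i = -1770, so x̄ = -1770 / (6·(-79.5)) = 590/159.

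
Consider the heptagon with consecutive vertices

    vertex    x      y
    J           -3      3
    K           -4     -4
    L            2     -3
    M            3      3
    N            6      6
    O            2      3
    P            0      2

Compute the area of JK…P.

Σ = (24) + (20) + (15) + (0) + (6) + (4) + (6) = 75
Area = |Σ|/2 = 37.5.

37.5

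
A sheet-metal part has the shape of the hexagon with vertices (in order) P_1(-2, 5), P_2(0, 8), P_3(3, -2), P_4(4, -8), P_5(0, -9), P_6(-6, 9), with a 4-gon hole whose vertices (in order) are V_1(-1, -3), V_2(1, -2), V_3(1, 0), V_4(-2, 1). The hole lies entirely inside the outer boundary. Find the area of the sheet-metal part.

71.5

Outer boundary:
Apply the shoelace formula: 2A = Σ (x_i·y_{i+1} − x_{i+1}·y_i), indices taken mod 6.
Cross-terms: -16, -24, -16, -36, -54, -12  ⇒  Σ = -158
Area = |Σ|/2 = 79.
Hole:
Apply the surveyor's formula: 2A = Σ (x_i·y_{i+1} − x_{i+1}·y_i), indices taken mod 4.
Σ = (5) + (2) + (1) + (7) = 15
Area = |Σ|/2 = 7.5.
Net area = 79 − 7.5 = 71.5.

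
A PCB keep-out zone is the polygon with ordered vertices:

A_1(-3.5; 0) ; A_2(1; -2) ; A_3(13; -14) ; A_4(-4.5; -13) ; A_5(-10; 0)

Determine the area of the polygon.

171.5

Apply the surveyor's formula: 2A = Σ (x_i·y_{i+1} − x_{i+1}·y_i), indices taken mod 5.
Σ = (7) + (12) + (-232) + (-130) + (0) = -343
Area = |Σ|/2 = 171.5.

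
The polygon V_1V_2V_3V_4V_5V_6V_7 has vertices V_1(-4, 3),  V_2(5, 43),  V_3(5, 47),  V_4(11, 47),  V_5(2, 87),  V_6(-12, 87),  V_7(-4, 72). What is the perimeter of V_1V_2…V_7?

192

|V_1V_2| = √((9)² + (40)²) = √1681 = 41
|V_2V_3| = √((0)² + (4)²) = √16 = 4
|V_3V_4| = √((6)² + (0)²) = √36 = 6
|V_4V_5| = √((-9)² + (40)²) = √1681 = 41
|V_5V_6| = √((-14)² + (0)²) = √196 = 14
|V_6V_7| = √((8)² + (-15)²) = √289 = 17
|V_7V_1| = √((0)² + (-69)²) = √4761 = 69
Perimeter = 41 + 4 + 6 + 41 + 14 + 17 + 69 = 192.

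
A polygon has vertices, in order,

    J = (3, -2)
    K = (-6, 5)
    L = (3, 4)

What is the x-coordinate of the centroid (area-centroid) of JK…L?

0

Apply Gauss's area formula. First the cross-terms c_i = x_i·y_{i+1} − x_{i+1}·y_i:
  3, -39, -18  ⇒  2A = -54, A = -27.
Then Σ (x_i + x_{i+1})·c_i = 0, so x̄ = 0 / (6·(-27)) = 0.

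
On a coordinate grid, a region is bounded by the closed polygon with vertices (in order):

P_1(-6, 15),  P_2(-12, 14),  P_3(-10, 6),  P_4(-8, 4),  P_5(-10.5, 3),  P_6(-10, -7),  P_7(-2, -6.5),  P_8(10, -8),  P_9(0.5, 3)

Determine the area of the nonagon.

Σ = (96) + (68) + (8) + (18) + (103.5) + (51) + (81) + (34) + (25.5) = 485
Area = |Σ|/2 = 242.5.

242.5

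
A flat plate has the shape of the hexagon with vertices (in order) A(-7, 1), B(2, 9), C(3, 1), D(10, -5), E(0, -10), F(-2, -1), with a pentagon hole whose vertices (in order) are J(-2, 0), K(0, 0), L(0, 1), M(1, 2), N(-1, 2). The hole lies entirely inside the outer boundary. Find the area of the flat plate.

118.5

Outer boundary:
Apply the shoelace (surveyor's) formula: 2A = Σ (x_i·y_{i+1} − x_{i+1}·y_i), indices taken mod 6.
Σ = (-65) + (-25) + (-25) + (-100) + (-20) + (-9) = -244
Area = |Σ|/2 = 122.
Hole:
Apply Gauss's area formula: 2A = Σ (x_i·y_{i+1} − x_{i+1}·y_i), indices taken mod 5.
Cross-terms: 0, 0, -1, 4, 4  ⇒  Σ = 7
Area = |Σ|/2 = 3.5.
Net area = 122 − 3.5 = 118.5.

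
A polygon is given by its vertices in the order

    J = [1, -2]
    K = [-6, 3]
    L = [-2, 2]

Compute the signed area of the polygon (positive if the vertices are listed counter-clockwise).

Apply the surveyor's formula: 2A = Σ (x_i·y_{i+1} − x_{i+1}·y_i), indices taken mod 3.
Cross-terms: -9, -6, 2  ⇒  Σ = -13
Signed area = Σ/2 = -6.5 (negative ⇒ clockwise traversal).

-6.5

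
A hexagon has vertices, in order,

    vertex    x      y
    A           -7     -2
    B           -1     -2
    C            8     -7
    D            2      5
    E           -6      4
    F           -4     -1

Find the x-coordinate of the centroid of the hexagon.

Apply Gauss's area formula. First the cross-terms c_i = x_i·y_{i+1} − x_{i+1}·y_i:
  12, 23, 54, 38, 22, 1  ⇒  2A = 150, A = 75.
Then Σ (x_i + x_{i+1})·c_i = 222, so x̄ = 222 / (6·75) = 37/75.

37/75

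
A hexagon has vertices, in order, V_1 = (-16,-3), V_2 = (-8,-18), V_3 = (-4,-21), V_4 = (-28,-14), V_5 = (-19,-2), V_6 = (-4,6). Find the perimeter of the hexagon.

|V_1V_2| = √((8)² + (-15)²) = √289 = 17
|V_2V_3| = √((4)² + (-3)²) = √25 = 5
|V_3V_4| = √((-24)² + (7)²) = √625 = 25
|V_4V_5| = √((9)² + (12)²) = √225 = 15
|V_5V_6| = √((15)² + (8)²) = √289 = 17
|V_6V_1| = √((-12)² + (-9)²) = √225 = 15
Perimeter = 17 + 5 + 25 + 15 + 17 + 15 = 94.

94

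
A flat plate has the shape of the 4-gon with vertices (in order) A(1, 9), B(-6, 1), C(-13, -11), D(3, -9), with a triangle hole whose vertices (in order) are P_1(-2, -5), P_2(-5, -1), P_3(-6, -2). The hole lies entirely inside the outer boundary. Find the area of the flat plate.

156.5

Outer boundary:
Apply the shoelace formula: 2A = Σ (x_i·y_{i+1} − x_{i+1}·y_i), indices taken mod 4.
A→B: (1)(1) − (-6)(9) = 55
B→C: (-6)(-11) − (-13)(1) = 79
C→D: (-13)(-9) − (3)(-11) = 150
D→A: (3)(9) − (1)(-9) = 36
Σ = 320
Area = |Σ|/2 = 160.
Hole:
Apply the shoelace (surveyor's) formula: 2A = Σ (x_i·y_{i+1} − x_{i+1}·y_i), indices taken mod 3.
Σ = (-23) + (4) + (26) = 7
Area = |Σ|/2 = 3.5.
Net area = 160 − 3.5 = 156.5.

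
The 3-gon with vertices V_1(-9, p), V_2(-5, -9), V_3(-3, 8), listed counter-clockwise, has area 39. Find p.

The doubled signed area Σ (x_i y_{i+1} − x_{i+1} y_i) is linear in p.
With p=0 it equals 86; the coefficient of p is 2 (from the two edges through V_1).
So 2·p + 86 = 2·39 = 78 ⇒ p = -4.

-4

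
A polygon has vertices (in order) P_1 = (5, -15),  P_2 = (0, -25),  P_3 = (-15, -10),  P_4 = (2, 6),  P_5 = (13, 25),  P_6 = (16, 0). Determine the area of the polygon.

Apply Gauss's area formula: 2A = Σ (x_i·y_{i+1} − x_{i+1}·y_i), indices taken mod 6.
P_1→P_2: (5)(-25) − (0)(-15) = -125
P_2→P_3: (0)(-10) − (-15)(-25) = -375
P_3→P_4: (-15)(6) − (2)(-10) = -70
P_4→P_5: (2)(25) − (13)(6) = -28
P_5→P_6: (13)(0) − (16)(25) = -400
P_6→P_1: (16)(-15) − (5)(0) = -240
Σ = -1238
Area = |Σ|/2 = 619.

619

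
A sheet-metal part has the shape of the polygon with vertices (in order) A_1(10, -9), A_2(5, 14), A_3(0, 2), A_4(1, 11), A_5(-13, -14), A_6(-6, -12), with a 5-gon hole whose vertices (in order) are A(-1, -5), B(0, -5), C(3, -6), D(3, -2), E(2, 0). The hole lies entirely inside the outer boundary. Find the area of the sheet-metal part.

Outer boundary:
Σ = (185) + (10) + (-2) + (129) + (72) + (174) = 568
Area = |Σ|/2 = 284.
Hole:
Apply the shoelace (surveyor's) formula: 2A = Σ (x_i·y_{i+1} − x_{i+1}·y_i), indices taken mod 5.
Σ = (5) + (15) + (12) + (4) + (-10) = 26
Area = |Σ|/2 = 13.
Net area = 284 − 13 = 271.

271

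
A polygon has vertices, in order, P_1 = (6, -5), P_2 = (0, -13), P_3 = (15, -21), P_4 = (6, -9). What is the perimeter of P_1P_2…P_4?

|P_1P_2| = √((-6)² + (-8)²) = √100 = 10
|P_2P_3| = √((15)² + (-8)²) = √289 = 17
|P_3P_4| = √((-9)² + (12)²) = √225 = 15
|P_4P_1| = √((0)² + (4)²) = √16 = 4
Perimeter = 10 + 17 + 15 + 4 = 46.

46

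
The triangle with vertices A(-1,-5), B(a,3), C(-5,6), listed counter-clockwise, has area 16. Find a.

-1

The doubled signed area Σ (x_i y_{i+1} − x_{i+1} y_i) is linear in a.
With a=0 it equals 43; the coefficient of a is 11 (from the two edges through B).
So 11·a + 43 = 2·16 = 32 ⇒ a = -1.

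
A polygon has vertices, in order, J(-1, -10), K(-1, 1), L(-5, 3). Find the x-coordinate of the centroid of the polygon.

Apply the surveyor's formula. First the cross-terms c_i = x_i·y_{i+1} − x_{i+1}·y_i:
  -11, 2, 53  ⇒  2A = 44, A = 22.
Then Σ (x_i + x_{i+1})·c_i = -308, so x̄ = -308 / (6·22) = -7/3.

-7/3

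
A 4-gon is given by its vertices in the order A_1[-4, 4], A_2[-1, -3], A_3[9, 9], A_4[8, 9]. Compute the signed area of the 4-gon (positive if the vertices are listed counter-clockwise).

Apply Gauss's area formula: 2A = Σ (x_i·y_{i+1} − x_{i+1}·y_i), indices taken mod 4.
Σ = (16) + (18) + (9) + (68) = 111
Signed area = Σ/2 = 55.5 (positive ⇒ counter-clockwise traversal).

55.5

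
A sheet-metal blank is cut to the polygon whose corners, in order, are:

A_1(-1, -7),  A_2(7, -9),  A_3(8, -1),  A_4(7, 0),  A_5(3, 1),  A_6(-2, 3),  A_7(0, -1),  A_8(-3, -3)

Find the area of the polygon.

Σ = (58) + (65) + (7) + (7) + (11) + (2) + (-3) + (18) = 165
Area = |Σ|/2 = 82.5.

82.5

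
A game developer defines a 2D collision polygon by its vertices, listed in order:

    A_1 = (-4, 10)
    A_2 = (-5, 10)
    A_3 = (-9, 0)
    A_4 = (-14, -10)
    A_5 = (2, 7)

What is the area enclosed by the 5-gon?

80

Apply Gauss's area formula: 2A = Σ (x_i·y_{i+1} − x_{i+1}·y_i), indices taken mod 5.
A_1→A_2: (-4)(10) − (-5)(10) = 10
A_2→A_3: (-5)(0) − (-9)(10) = 90
A_3→A_4: (-9)(-10) − (-14)(0) = 90
A_4→A_5: (-14)(7) − (2)(-10) = -78
A_5→A_1: (2)(10) − (-4)(7) = 48
Σ = 160
Area = |Σ|/2 = 80.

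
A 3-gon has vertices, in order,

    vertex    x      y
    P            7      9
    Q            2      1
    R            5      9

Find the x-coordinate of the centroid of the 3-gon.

Apply the surveyor's formula. First the cross-terms c_i = x_i·y_{i+1} − x_{i+1}·y_i:
  -11, 13, -18  ⇒  2A = -16, A = -8.
Then Σ (x_i + x_{i+1})·c_i = -224, so x̄ = -224 / (6·(-8)) = 14/3.

14/3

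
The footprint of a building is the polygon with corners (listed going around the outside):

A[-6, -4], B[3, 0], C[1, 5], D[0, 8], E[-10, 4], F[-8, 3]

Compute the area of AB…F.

83.5

Apply the shoelace (surveyor's) formula: 2A = Σ (x_i·y_{i+1} − x_{i+1}·y_i), indices taken mod 6.
Cross-terms: 12, 15, 8, 80, 2, 50  ⇒  Σ = 167
Area = |Σ|/2 = 83.5.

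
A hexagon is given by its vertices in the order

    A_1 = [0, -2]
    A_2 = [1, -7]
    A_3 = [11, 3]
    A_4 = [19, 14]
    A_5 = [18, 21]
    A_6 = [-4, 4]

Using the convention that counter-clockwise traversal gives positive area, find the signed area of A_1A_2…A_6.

Apply the shoelace (surveyor's) formula: 2A = Σ (x_i·y_{i+1} − x_{i+1}·y_i), indices taken mod 6.
Cross-terms: 2, 80, 97, 147, 156, 8  ⇒  Σ = 490
Signed area = Σ/2 = 245 (positive ⇒ counter-clockwise traversal).

245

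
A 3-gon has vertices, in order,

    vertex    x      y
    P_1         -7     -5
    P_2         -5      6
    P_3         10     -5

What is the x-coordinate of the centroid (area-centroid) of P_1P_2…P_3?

-2/3

Apply Gauss's area formula. First the cross-terms c_i = x_i·y_{i+1} − x_{i+1}·y_i:
  -67, -35, -85  ⇒  2A = -187, A = -93.5.
Then Σ (x_i + x_{i+1})·c_i = 374, so x̄ = 374 / (6·(-93.5)) = -2/3.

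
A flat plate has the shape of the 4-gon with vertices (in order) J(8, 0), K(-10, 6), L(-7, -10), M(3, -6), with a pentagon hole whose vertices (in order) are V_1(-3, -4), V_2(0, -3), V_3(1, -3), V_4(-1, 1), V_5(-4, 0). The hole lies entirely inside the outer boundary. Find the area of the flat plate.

140

Outer boundary:
J→K: (8)(6) − (-10)(0) = 48
K→L: (-10)(-10) − (-7)(6) = 142
L→M: (-7)(-6) − (3)(-10) = 72
M→J: (3)(0) − (8)(-6) = 48
Σ = 310
Area = |Σ|/2 = 155.
Hole:
Apply the surveyor's formula: 2A = Σ (x_i·y_{i+1} − x_{i+1}·y_i), indices taken mod 5.
Σ = (9) + (3) + (-2) + (4) + (16) = 30
Area = |Σ|/2 = 15.
Net area = 155 − 15 = 140.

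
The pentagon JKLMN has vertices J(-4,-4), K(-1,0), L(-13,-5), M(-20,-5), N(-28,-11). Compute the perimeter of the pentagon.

60

|JK| = √((3)² + (4)²) = √25 = 5
|KL| = √((-12)² + (-5)²) = √169 = 13
|LM| = √((-7)² + (0)²) = √49 = 7
|MN| = √((-8)² + (-6)²) = √100 = 10
|NJ| = √((24)² + (7)²) = √625 = 25
Perimeter = 5 + 13 + 7 + 10 + 25 = 60.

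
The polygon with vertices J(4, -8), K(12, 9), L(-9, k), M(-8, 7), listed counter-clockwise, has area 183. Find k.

Write out the shoelace sum; only the two edges meeting at L involve k:
2·Area = [(12·k − (-9)·9) + ((-9)·7 − (-8)·k)] + 168
       = 20·k + 186 = 366
⇒ k = 9.

9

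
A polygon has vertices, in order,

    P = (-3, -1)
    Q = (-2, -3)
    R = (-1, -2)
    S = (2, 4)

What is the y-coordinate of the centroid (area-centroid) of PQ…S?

Apply the shoelace formula. First the cross-terms c_i = x_i·y_{i+1} − x_{i+1}·y_i:
  7, 1, 0, 10  ⇒  2A = 18, A = 9.
Then Σ (y_i + y_{i+1})·c_i = -3, so ȳ = -3 / (6·9) = -1/18.

-1/18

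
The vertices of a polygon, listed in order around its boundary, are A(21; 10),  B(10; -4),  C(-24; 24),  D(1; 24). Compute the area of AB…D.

Apply Gauss's area formula: 2A = Σ (x_i·y_{i+1} − x_{i+1}·y_i), indices taken mod 4.
Cross-terms: -184, 144, -600, -494  ⇒  Σ = -1134
Area = |Σ|/2 = 567.

567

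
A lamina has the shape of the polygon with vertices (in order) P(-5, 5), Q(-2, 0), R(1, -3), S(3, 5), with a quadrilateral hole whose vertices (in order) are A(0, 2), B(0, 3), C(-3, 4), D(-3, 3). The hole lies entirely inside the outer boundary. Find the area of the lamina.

32

Outer boundary:
Apply Gauss's area formula: 2A = Σ (x_i·y_{i+1} − x_{i+1}·y_i), indices taken mod 4.
Σ = (10) + (6) + (14) + (40) = 70
Area = |Σ|/2 = 35.
Hole:
Apply the shoelace formula: 2A = Σ (x_i·y_{i+1} − x_{i+1}·y_i), indices taken mod 4.
Cross-terms: 0, 9, 3, -6  ⇒  Σ = 6
Area = |Σ|/2 = 3.
Net area = 35 − 3 = 32.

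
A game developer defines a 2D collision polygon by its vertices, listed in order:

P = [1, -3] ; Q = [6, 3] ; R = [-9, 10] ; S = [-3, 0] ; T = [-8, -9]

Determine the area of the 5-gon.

99

Apply the shoelace formula: 2A = Σ (x_i·y_{i+1} − x_{i+1}·y_i), indices taken mod 5.
Σ = (21) + (87) + (30) + (27) + (33) = 198
Area = |Σ|/2 = 99.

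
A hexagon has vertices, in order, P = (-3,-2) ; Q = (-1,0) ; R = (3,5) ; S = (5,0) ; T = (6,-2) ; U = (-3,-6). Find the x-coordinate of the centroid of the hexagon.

61/48

Apply the shoelace formula. First the cross-terms c_i = x_i·y_{i+1} − x_{i+1}·y_i:
  -2, -5, -25, -10, -42, -12  ⇒  2A = -96, A = -48.
Then Σ (x_i + x_{i+1})·c_i = -366, so x̄ = -366 / (6·(-48)) = 61/48.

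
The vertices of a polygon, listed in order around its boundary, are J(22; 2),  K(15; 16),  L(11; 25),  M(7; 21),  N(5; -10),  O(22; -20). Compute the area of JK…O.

Σ = (322) + (199) + (56) + (-175) + (120) + (484) = 1006
Area = |Σ|/2 = 503.

503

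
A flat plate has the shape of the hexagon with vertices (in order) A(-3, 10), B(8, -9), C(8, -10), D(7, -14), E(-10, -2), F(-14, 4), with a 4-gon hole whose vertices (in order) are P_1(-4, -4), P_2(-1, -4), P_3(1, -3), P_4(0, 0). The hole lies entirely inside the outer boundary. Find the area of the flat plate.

217

Outer boundary:
Apply the shoelace (surveyor's) formula: 2A = Σ (x_i·y_{i+1} − x_{i+1}·y_i), indices taken mod 6.
Cross-terms: -53, -8, -42, -154, -68, -128  ⇒  Σ = -453
Area = |Σ|/2 = 226.5.
Hole:
Apply the surveyor's formula: 2A = Σ (x_i·y_{i+1} − x_{i+1}·y_i), indices taken mod 4.
Σ = (12) + (7) + (0) + (0) = 19
Area = |Σ|/2 = 9.5.
Net area = 226.5 − 9.5 = 217.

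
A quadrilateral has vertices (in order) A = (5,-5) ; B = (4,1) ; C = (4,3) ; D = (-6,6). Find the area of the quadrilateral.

37.5

Apply Gauss's area formula: 2A = Σ (x_i·y_{i+1} − x_{i+1}·y_i), indices taken mod 4.
Cross-terms: 25, 8, 42, 0  ⇒  Σ = 75
Area = |Σ|/2 = 37.5.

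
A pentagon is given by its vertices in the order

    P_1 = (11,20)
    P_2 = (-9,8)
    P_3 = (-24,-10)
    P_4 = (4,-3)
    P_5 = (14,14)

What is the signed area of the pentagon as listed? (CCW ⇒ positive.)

Cross-terms: 268, 282, 112, 98, 126  ⇒  Σ = 886
Signed area = Σ/2 = 443 (positive ⇒ counter-clockwise traversal).

443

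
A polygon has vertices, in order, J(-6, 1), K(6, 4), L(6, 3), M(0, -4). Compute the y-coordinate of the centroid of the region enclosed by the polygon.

8/21

Apply Gauss's area formula. First the cross-terms c_i = x_i·y_{i+1} − x_{i+1}·y_i:
  -30, -6, -24, -24  ⇒  2A = -84, A = -42.
Then Σ (y_i + y_{i+1})·c_i = -96, so ȳ = -96 / (6·(-42)) = 8/21.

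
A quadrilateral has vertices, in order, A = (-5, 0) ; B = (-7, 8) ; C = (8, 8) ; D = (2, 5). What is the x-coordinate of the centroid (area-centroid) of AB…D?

Apply the shoelace formula. First the cross-terms c_i = x_i·y_{i+1} − x_{i+1}·y_i:
  -40, -120, 24, 25  ⇒  2A = -111, A = -55.5.
Then Σ (x_i + x_{i+1})·c_i = 525, so x̄ = 525 / (6·(-55.5)) = -175/111.

-175/111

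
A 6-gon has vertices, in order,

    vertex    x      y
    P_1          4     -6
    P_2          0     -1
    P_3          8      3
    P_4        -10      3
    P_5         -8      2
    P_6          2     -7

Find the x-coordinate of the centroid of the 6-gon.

-58/65

Apply Gauss's area formula. First the cross-terms c_i = x_i·y_{i+1} − x_{i+1}·y_i:
  -4, 8, 54, 4, 52, 16  ⇒  2A = 130, A = 65.
Then Σ (x_i + x_{i+1})·c_i = -348, so x̄ = -348 / (6·65) = -58/65.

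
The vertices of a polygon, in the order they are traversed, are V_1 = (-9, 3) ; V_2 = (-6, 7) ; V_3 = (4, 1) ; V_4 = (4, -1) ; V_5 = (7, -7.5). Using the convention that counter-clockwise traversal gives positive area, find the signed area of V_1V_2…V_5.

-78.25

Apply the shoelace (surveyor's) formula: 2A = Σ (x_i·y_{i+1} − x_{i+1}·y_i), indices taken mod 5.
V_1→V_2: (-9)(7) − (-6)(3) = -45
V_2→V_3: (-6)(1) − (4)(7) = -34
V_3→V_4: (4)(-1) − (4)(1) = -8
V_4→V_5: (4)(-7.5) − (7)(-1) = -23
V_5→V_1: (7)(3) − (-9)(-7.5) = -46.5
Σ = -156.5
Signed area = Σ/2 = -78.25 (negative ⇒ clockwise traversal).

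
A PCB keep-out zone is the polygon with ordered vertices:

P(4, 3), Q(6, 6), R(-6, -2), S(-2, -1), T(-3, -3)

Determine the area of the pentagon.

19

Σ = (6) + (24) + (2) + (3) + (3) = 38
Area = |Σ|/2 = 19.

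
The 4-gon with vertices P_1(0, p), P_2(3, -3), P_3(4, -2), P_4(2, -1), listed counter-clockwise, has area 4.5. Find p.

-3

The doubled signed area Σ (x_i y_{i+1} − x_{i+1} y_i) is linear in p.
With p=0 it equals 6; the coefficient of p is -1 (from the two edges through P_1).
So -1·p + 6 = 2·4.5 = 9 ⇒ p = -3.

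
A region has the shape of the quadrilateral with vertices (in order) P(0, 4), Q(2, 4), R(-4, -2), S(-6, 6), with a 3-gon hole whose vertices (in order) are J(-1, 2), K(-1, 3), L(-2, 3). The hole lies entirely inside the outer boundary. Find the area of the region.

27.5

Outer boundary:
Σ = (-8) + (12) + (-36) + (-24) = -56
Area = |Σ|/2 = 28.
Hole:
Apply the surveyor's formula: 2A = Σ (x_i·y_{i+1} − x_{i+1}·y_i), indices taken mod 3.
Σ = (-1) + (3) + (-1) = 1
Area = |Σ|/2 = 0.5.
Net area = 28 − 0.5 = 27.5.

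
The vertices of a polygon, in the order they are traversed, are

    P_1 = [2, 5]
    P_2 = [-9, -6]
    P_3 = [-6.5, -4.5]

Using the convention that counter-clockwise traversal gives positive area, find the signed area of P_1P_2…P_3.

Cross-terms: 33, 1.5, -23.5  ⇒  Σ = 11
Signed area = Σ/2 = 5.5 (positive ⇒ counter-clockwise traversal).

5.5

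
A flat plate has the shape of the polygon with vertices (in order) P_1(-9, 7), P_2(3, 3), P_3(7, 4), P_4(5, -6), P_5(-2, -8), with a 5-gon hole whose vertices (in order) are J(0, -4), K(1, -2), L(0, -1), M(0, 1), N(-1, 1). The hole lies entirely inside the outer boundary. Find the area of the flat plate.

Outer boundary:
Apply the surveyor's formula: 2A = Σ (x_i·y_{i+1} − x_{i+1}·y_i), indices taken mod 5.
Cross-terms: -48, -9, -62, -52, -86  ⇒  Σ = -257
Area = |Σ|/2 = 128.5.
Hole:
Σ = (4) + (-1) + (0) + (1) + (4) = 8
Area = |Σ|/2 = 4.
Net area = 128.5 − 4 = 124.5.

124.5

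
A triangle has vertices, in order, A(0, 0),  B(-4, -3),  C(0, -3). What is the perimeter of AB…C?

12

|AB| = √((-4)² + (-3)²) = √25 = 5
|BC| = √((4)² + (0)²) = √16 = 4
|CA| = √((0)² + (3)²) = √9 = 3
Perimeter = 5 + 4 + 3 = 12.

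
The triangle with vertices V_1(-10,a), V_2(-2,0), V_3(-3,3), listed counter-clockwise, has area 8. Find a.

Write out the shoelace sum; only the two edges meeting at V_1 involve a:
2·Area = [((-3)·a − (-10)·3) + ((-10)·0 − (-2)·a)] + -6
       = -1·a + 24 = 16
⇒ a = 8.

8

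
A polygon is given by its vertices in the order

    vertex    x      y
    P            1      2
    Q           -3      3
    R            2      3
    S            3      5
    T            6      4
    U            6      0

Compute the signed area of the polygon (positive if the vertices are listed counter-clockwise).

Apply Gauss's area formula: 2A = Σ (x_i·y_{i+1} − x_{i+1}·y_i), indices taken mod 6.
Cross-terms: 9, -15, 1, -18, -24, 12  ⇒  Σ = -35
Signed area = Σ/2 = -17.5 (negative ⇒ clockwise traversal).

-17.5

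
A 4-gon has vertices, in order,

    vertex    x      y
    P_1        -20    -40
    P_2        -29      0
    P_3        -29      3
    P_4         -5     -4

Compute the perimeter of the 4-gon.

108

|P_1P_2| = √((-9)² + (40)²) = √1681 = 41
|P_2P_3| = √((0)² + (3)²) = √9 = 3
|P_3P_4| = √((24)² + (-7)²) = √625 = 25
|P_4P_1| = √((-15)² + (-36)²) = √1521 = 39
Perimeter = 41 + 3 + 25 + 39 = 108.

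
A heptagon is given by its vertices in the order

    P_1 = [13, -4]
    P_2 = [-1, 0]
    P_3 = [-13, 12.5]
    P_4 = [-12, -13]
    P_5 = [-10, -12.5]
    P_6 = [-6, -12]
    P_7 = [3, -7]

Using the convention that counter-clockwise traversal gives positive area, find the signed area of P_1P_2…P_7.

262.25

Apply the surveyor's formula: 2A = Σ (x_i·y_{i+1} − x_{i+1}·y_i), indices taken mod 7.
Cross-terms: -4, -12.5, 319, 20, 45, 78, 79  ⇒  Σ = 524.5
Signed area = Σ/2 = 262.25 (positive ⇒ counter-clockwise traversal).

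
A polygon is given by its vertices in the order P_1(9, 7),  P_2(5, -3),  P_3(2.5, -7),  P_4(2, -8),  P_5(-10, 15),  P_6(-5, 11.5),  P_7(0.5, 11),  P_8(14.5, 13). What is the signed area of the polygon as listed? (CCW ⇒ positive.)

-207.375

Cross-terms: -62, -27.5, -6, -50, -40, -60.75, -153, -15.5  ⇒  Σ = -414.75
Signed area = Σ/2 = -207.375 (negative ⇒ clockwise traversal).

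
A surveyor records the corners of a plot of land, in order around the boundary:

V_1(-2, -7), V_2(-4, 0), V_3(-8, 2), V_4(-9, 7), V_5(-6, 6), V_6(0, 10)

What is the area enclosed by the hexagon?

Σ = (-28) + (-8) + (-38) + (-12) + (-60) + (20) = -126
Area = |Σ|/2 = 63.

63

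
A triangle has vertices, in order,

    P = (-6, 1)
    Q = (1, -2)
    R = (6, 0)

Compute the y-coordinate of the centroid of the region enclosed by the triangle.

-1/3

Apply the shoelace formula. First the cross-terms c_i = x_i·y_{i+1} − x_{i+1}·y_i:
  11, 12, 6  ⇒  2A = 29, A = 14.5.
Then Σ (y_i + y_{i+1})·c_i = -29, so ȳ = -29 / (6·14.5) = -1/3.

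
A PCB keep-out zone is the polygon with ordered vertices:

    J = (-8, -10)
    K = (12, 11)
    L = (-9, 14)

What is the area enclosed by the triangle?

Σ = (32) + (267) + (202) = 501
Area = |Σ|/2 = 250.5.

250.5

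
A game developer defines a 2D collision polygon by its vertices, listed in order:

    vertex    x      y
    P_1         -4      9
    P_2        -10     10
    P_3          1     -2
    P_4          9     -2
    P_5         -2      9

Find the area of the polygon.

Cross-terms: 50, 10, 16, 77, 18  ⇒  Σ = 171
Area = |Σ|/2 = 85.5.

85.5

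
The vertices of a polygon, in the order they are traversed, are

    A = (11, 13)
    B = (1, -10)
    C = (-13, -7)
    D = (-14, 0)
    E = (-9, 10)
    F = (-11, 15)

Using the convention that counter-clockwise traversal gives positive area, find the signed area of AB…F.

Apply the shoelace (surveyor's) formula: 2A = Σ (x_i·y_{i+1} − x_{i+1}·y_i), indices taken mod 6.
Σ = (-123) + (-137) + (-98) + (-140) + (-25) + (-308) = -831
Signed area = Σ/2 = -415.5 (negative ⇒ clockwise traversal).

-415.5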